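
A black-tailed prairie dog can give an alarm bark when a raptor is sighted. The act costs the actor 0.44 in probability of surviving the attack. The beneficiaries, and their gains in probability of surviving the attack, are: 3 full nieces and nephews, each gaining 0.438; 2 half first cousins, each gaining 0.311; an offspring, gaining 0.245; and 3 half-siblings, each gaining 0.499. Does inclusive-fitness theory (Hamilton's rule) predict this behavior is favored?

Yes

Hamilton's rule: the trait is favored when the sum of r·B over every recipient exceeds the actor's cost C.
r to a full niece or nephew = 1/4 (full aunt/uncle↔niece/nephew: two paths of length 3 through the shared grandparent pair: r = 2·(1/2)^3 = 1/4).
r to a half first cousin = 1/16 (half first cousins share one grandparent — one path of length 4: r = (1/2)^4 = 1/16).
r to an offspring = 1/2 (one parent–offspring link: r = (1/2)^1 = 1/2).
r to a half-sibling = 0.25 (half-sibs share one parent — one path of length 2: r = (1/2)^2 = 1/4).
Summing one r·B term per recipient: 3·0.25·0.438 + 2·0.0625·0.311 + 1·0.5·0.245 + 3·0.25·0.499 = 0.864125.
0.864125 > 0.44: the indirect benefit exceeds the cost.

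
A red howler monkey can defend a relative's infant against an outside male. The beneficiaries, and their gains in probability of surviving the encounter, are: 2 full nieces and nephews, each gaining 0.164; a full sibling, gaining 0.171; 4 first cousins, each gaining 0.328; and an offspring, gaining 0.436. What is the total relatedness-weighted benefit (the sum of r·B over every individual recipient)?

0.5495

r to a full niece or nephew = 0.25 (full aunt/uncle↔niece/nephew: two paths of length 3 through the shared grandparent pair: r = 2·(1/2)^3 = 1/4).
r to a full sibling = 0.5 (full sibs share both parents — two paths of length 2: r = 2·(1/2)^2 = 1/2).
r to a first cousin = 0.125 (first cousins share one grandparent pair — two paths of length 4: r = 2·(1/2)^4 = 1/8).
r to an offspring = 0.5 (one parent–offspring link: r = (1/2)^1 = 1/2).
Summing one r·B term per recipient: 2·0.25·0.164 + 1·0.5·0.171 + 4·0.125·0.328 + 1·0.5·0.436 = 0.5495.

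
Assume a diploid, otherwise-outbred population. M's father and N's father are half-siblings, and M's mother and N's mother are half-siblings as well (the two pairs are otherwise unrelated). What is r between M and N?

Relatedness sums over independent paths through distinct common ancestors.
M and N are related in two ways: half first cousins through their fathers (r = 1/16) and half first cousins through their mothers (r = 1/16).
r = 1/16 + 1/16 = 1/8 = 0.125.

0.125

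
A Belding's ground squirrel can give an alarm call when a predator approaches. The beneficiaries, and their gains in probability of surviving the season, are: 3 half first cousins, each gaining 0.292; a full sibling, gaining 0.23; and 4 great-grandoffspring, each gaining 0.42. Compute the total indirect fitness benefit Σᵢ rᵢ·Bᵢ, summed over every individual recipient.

r to a half first cousin = 0.0625 (half first cousins share one grandparent — one path of length 4: r = (1/2)^4 = 1/16).
r to a full sibling = 1/2 (full sibs share both parents — two paths of length 2: r = 2·(1/2)^2 = 1/2).
r to a great-grandoffspring = 0.125 (three parent–offspring links: r = (1/2)^3 = 1/8).
Summing one r·B term per recipient: 3·0.0625·0.292 + 1·0.5·0.23 + 4·0.125·0.42 = 0.37975.

0.37975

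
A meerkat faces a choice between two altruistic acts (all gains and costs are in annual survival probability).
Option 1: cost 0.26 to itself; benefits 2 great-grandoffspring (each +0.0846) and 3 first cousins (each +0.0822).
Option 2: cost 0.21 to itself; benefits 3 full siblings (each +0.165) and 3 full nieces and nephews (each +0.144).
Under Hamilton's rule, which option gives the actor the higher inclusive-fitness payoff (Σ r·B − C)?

Option 2

Option 1: r to a great-grandoffspring = 0.125.
Option 1: r to a first cousin = 0.125.
Option 1: Σ r·B − C = (2·0.125·0.0846 + 3·0.125·0.0822) − 0.26 = -0.208025.
Option 2: r to a full sibling = 0.5.
Option 2: r to a full niece or nephew = 0.25.
Option 2: Σ r·B − C = (3·0.5·0.165 + 3·0.25·0.144) − 0.21 = 0.1455.
Option 2 has the higher net inclusive-fitness payoff.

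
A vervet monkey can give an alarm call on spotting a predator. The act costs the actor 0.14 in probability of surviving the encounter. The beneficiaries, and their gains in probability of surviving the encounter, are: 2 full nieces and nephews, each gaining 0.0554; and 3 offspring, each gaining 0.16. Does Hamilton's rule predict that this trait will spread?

Yes

Hamilton's rule: the trait is favored when the sum of r·B over every recipient exceeds the actor's cost C.
r to a full niece or nephew = 0.25 (full aunt/uncle↔niece/nephew: two paths of length 3 through the shared grandparent pair: r = 2·(1/2)^3 = 1/4).
r to an offspring = 1/2 (one parent–offspring link: r = (1/2)^1 = 1/2).
Summing one r·B term per recipient: 2·0.25·0.0554 + 3·0.5·0.16 = 0.2677.
0.2677 > 0.14: the indirect benefit exceeds the cost.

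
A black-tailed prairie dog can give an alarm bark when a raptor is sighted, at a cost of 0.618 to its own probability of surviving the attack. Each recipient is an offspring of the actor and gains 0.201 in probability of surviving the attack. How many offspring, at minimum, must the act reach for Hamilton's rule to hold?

7

r to an offspring = 1/2 (one parent–offspring link: r = (1/2)^1 = 1/2).
Hamilton's rule: n·r·B > C  ⇒  n > C/(r·B) = 0.618/(0.5·0.201) = 6.149.
The smallest integer exceeding 6.149 is 7.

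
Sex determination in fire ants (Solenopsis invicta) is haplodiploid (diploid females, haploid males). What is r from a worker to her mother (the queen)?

0.5

One meiotic link between diploid queen and diploid daughter: r = 1/2.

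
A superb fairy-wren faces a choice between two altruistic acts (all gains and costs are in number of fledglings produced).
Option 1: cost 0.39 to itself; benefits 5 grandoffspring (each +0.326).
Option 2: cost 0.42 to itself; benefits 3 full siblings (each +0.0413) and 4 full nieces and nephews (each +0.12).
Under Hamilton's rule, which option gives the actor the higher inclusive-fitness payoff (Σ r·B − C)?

Option 1

Option 1: r to a grandoffspring = 0.25.
Option 1: Σ r·B − C = (5·0.25·0.326) − 0.39 = 0.0175.
Option 2: r to a full sibling = 0.5.
Option 2: r to a full niece or nephew = 0.25.
Option 2: Σ r·B − C = (3·0.5·0.0413 + 4·0.25·0.12) − 0.42 = -0.23805.
Option 1 has the higher net inclusive-fitness payoff.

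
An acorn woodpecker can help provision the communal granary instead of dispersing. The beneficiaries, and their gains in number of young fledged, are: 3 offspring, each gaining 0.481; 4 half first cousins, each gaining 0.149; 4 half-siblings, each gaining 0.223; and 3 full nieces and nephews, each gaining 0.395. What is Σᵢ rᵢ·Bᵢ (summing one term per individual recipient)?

r to an offspring = 1/2 (one parent–offspring link: r = (1/2)^1 = 1/2).
r to a half first cousin = 0.0625 (half first cousins share one grandparent — one path of length 4: r = (1/2)^4 = 1/16).
r to a half-sibling = 1/4 (half-sibs share one parent — one path of length 2: r = (1/2)^2 = 1/4).
r to a full niece or nephew = 1/4 (full aunt/uncle↔niece/nephew: two paths of length 3 through the shared grandparent pair: r = 2·(1/2)^3 = 1/4).
Summing one r·B term per recipient: 3·0.5·0.481 + 4·0.0625·0.149 + 4·0.25·0.223 + 3·0.25·0.395 = 1.278.

1.278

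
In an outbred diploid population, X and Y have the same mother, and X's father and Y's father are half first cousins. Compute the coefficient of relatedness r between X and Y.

Wright's path rule: contributions from independent ancestry routes add.
X and Y are related in two ways: half-sibs through their shared mother (r = 1/4) and half second cousins through their fathers (r = 1/64).
r = 1/4 + 1/64 = 17/64 = 0.265625.

0.265625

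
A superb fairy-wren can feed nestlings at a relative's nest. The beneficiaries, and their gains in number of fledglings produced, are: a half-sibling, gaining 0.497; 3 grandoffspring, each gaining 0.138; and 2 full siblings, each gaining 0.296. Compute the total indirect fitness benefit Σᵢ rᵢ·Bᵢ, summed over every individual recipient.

0.52375

r to a half-sibling = 1/4 (half-sibs share one parent — one path of length 2: r = (1/2)^2 = 1/4).
r to a grandoffspring = 0.25 (two parent–offspring links: r = (1/2)^2 = 1/4).
r to a full sibling = 0.5 (full sibs share both parents — two paths of length 2: r = 2·(1/2)^2 = 1/2).
Summing one r·B term per recipient: 1·0.25·0.497 + 3·0.25·0.138 + 2·0.5·0.296 = 0.52375.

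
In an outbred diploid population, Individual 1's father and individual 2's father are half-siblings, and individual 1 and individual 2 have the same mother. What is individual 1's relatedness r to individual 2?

0.3125

With two independent routes of shared ancestry, r is the sum of the two contributions.
Individual 1 and individual 2 are related in two ways: half first cousins through their fathers (r = 1/16) and half-sibs through their shared mother (r = 1/4).
r = 1/16 + 1/4 = 0.3125.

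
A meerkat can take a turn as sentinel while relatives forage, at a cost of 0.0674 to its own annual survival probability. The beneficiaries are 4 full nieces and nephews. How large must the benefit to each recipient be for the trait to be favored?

0.0674

r to a full niece or nephew = 0.25 (full aunt/uncle↔niece/nephew: two paths of length 3 through the shared grandparent pair: r = 2·(1/2)^3 = 1/4).
Hamilton's rule with n recipients of equal r: n·r·B > C, so B > C/(n·r) = 0.0674/(4·0.25) = 0.0674.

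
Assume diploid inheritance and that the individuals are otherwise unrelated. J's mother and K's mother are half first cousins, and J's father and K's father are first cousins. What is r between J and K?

Independent pedigree routes through distinct common ancestors add.
J and K are related in two ways: half second cousins through their mothers (r = 1/64) and second cousins through their fathers (r = 1/32).
r = 1/64 + 1/32 = 0.046875.

0.046875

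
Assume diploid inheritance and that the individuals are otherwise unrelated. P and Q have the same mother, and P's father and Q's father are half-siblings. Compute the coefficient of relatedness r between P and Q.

0.3125

Independent pedigree routes through distinct common ancestors add.
P and Q are related in two ways: half-sibs through their shared mother (r = 1/4) and half first cousins through their fathers (r = 1/16).
r = 1/4 + 1/16 = 5/16 = 0.3125.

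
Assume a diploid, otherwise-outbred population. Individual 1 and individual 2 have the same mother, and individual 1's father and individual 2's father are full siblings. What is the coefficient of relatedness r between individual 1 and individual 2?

With two independent routes of shared ancestry, r is the sum of the two contributions.
Individual 1 and individual 2 are related in two ways: half-sibs through their shared mother (r = 1/4) and first cousins through their fathers (r = 1/8).
r = 1/4 + 1/8 = 0.375.

0.375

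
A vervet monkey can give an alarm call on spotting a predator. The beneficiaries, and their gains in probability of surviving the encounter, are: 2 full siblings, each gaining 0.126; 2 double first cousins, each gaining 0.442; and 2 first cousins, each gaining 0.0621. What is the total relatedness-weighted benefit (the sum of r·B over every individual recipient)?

r to a full sibling = 1/2 (full sibs share both parents — two paths of length 2: r = 2·(1/2)^2 = 1/2).
r to a double first cousin = 1/4 (double first cousins share both grandparent pairs — four paths of length 4: r = 4·(1/2)^4 = 1/4).
r to a first cousin = 1/8 (first cousins share one grandparent pair — two paths of length 4: r = 2·(1/2)^4 = 1/8).
Summing one r·B term per recipient: 2·0.5·0.126 + 2·0.25·0.442 + 2·0.125·0.0621 = 0.362525.

0.362525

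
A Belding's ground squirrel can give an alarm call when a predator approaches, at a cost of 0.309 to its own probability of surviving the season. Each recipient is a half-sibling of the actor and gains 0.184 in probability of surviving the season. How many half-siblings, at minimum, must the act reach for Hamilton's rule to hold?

7

r to a half-sibling = 1/4 (half-sibs share one parent — one path of length 2: r = (1/2)^2 = 1/4).
Hamilton's rule: n·r·B > C  ⇒  n > C/(r·B) = 0.309/(0.25·0.184) = 6.717.
The smallest integer exceeding 6.717 is 7.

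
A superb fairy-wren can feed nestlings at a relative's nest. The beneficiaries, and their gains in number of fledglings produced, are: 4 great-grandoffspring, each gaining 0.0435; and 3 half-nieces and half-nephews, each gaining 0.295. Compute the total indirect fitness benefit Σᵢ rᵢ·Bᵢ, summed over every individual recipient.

0.132375

r to a great-grandoffspring = 1/8 (three parent–offspring links: r = (1/2)^3 = 1/8).
r to a half-niece or half-nephew = 0.125 (half-aunt/uncle↔niece/nephew: one path of length 3: r = (1/2)^3 = 1/8).
Summing one r·B term per recipient: 4·0.125·0.0435 + 3·0.125·0.295 = 0.132375.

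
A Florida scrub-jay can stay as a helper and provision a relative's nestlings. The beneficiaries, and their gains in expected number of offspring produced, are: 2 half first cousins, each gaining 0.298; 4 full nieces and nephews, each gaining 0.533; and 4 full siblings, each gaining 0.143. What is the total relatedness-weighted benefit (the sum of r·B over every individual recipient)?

0.85625

r to a half first cousin = 1/16 (half first cousins share one grandparent — one path of length 4: r = (1/2)^4 = 1/16).
r to a full niece or nephew = 1/4 (full aunt/uncle↔niece/nephew: two paths of length 3 through the shared grandparent pair: r = 2·(1/2)^3 = 1/4).
r to a full sibling = 1/2 (full sibs share both parents — two paths of length 2: r = 2·(1/2)^2 = 1/2).
Summing one r·B term per recipient: 2·0.0625·0.298 + 4·0.25·0.533 + 4·0.5·0.143 = 0.85625.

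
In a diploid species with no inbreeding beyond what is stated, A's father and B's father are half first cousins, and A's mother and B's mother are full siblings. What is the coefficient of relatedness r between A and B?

With two independent routes of shared ancestry, r is the sum of the two contributions.
A and B are related in two ways: half second cousins through their fathers (r = 1/64) and first cousins through their mothers (r = 1/8).
r = 1/64 + 1/8 = 9/64 = 0.140625.

0.140625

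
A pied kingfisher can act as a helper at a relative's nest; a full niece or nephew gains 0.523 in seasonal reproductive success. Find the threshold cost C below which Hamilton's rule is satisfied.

0.13075

r to a full niece or nephew = 1/4 (full aunt/uncle↔niece/nephew: two paths of length 3 through the shared grandparent pair: r = 2·(1/2)^3 = 1/4).
Hamilton's rule: n·r·B > C, so the trait is favored while C < n·r·B = 1·0.25·0.523 = 0.13075.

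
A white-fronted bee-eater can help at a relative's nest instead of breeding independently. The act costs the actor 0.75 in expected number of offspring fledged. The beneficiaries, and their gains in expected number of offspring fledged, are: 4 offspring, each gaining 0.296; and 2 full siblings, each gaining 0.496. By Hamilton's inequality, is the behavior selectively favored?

Yes

Hamilton's rule: the trait is favored when the sum of r·B over every recipient exceeds the actor's cost C.
r to an offspring = 1/2 (one parent–offspring link: r = (1/2)^1 = 1/2).
r to a full sibling = 1/2 (full sibs share both parents — two paths of length 2: r = 2·(1/2)^2 = 1/2).
Summing one r·B term per recipient: 4·0.5·0.296 + 2·0.5·0.496 = 1.088.
1.088 > 0.75: the indirect benefit exceeds the cost.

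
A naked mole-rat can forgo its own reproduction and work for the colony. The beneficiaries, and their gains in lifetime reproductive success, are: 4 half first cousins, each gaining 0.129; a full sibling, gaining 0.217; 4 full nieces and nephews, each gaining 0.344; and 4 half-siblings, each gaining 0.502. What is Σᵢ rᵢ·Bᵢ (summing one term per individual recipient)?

0.98675

r to a half first cousin = 1/16 (half first cousins share one grandparent — one path of length 4: r = (1/2)^4 = 1/16).
r to a full sibling = 1/2 (full sibs share both parents — two paths of length 2: r = 2·(1/2)^2 = 1/2).
r to a full niece or nephew = 1/4 (full aunt/uncle↔niece/nephew: two paths of length 3 through the shared grandparent pair: r = 2·(1/2)^3 = 1/4).
r to a half-sibling = 0.25 (half-sibs share one parent — one path of length 2: r = (1/2)^2 = 1/4).
Summing one r·B term per recipient: 4·0.0625·0.129 + 1·0.5·0.217 + 4·0.25·0.344 + 4·0.25·0.502 = 0.98675.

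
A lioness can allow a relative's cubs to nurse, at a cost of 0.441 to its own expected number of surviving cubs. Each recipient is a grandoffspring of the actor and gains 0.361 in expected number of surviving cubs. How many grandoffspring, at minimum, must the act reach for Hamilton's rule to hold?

r to a grandoffspring = 0.25 (two parent–offspring links: r = (1/2)^2 = 1/4).
Hamilton's rule: n·r·B > C  ⇒  n > C/(r·B) = 0.441/(0.25·0.361) = 4.886.
The smallest integer exceeding 4.886 is 5.

5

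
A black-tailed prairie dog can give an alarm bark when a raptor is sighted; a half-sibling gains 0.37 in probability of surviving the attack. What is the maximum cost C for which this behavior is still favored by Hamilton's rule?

0.0925

r to a half-sibling = 1/4 (half-sibs share one parent — one path of length 2: r = (1/2)^2 = 1/4).
Hamilton's rule: n·r·B > C, so the trait is favored while C < n·r·B = 1·0.25·0.37 = 0.0925.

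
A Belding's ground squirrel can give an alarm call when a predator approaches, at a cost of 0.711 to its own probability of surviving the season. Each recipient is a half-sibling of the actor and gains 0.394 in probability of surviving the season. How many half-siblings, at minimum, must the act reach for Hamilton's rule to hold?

r to a half-sibling = 0.25 (half-sibs share one parent — one path of length 2: r = (1/2)^2 = 1/4).
Hamilton's rule: n·r·B > C  ⇒  n > C/(r·B) = 0.711/(0.25·0.394) = 7.218.
The smallest integer exceeding 7.218 is 8.

8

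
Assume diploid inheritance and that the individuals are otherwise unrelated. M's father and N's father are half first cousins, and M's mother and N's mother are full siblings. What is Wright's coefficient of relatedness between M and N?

Relatedness sums over independent paths through distinct common ancestors.
M and N are related in two ways: half second cousins through their fathers (r = 1/64) and first cousins through their mothers (r = 1/8).
r = 1/64 + 1/8 = 9/64 = 0.140625.

0.140625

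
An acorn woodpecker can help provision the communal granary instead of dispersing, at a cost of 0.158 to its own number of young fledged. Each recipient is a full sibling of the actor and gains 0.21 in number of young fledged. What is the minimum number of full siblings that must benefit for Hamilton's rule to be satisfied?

r to a full sibling = 1/2 (full sibs share both parents — two paths of length 2: r = 2·(1/2)^2 = 1/2).
Hamilton's rule: n·r·B > C  ⇒  n > C/(r·B) = 0.158/(0.5·0.21) = 1.505.
The smallest integer exceeding 1.505 is 2.

2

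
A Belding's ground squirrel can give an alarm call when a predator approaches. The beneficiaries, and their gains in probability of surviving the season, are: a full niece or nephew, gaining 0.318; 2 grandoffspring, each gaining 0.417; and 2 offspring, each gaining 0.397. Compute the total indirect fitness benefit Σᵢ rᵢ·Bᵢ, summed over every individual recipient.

r to a full niece or nephew = 1/4 (full aunt/uncle↔niece/nephew: two paths of length 3 through the shared grandparent pair: r = 2·(1/2)^3 = 1/4).
r to a grandoffspring = 1/4 (two parent–offspring links: r = (1/2)^2 = 1/4).
r to an offspring = 0.5 (one parent–offspring link: r = (1/2)^1 = 1/2).
Summing one r·B term per recipient: 1·0.25·0.318 + 2·0.25·0.417 + 2·0.5·0.397 = 0.685.

0.685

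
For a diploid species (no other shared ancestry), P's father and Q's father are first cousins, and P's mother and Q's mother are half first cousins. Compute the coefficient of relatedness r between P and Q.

Independent pedigree routes through distinct common ancestors add.
P and Q are related in two ways: second cousins through their fathers (r = 1/32) and half second cousins through their mothers (r = 1/64).
r = 1/32 + 1/64 = 3/64 = 0.046875.

0.046875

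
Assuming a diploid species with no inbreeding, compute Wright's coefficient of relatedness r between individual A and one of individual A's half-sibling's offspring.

0.125

Each parent–offspring link contributes a factor of 1/2, and independent paths through distinct common ancestors add.
Half-aunt/uncle↔niece/nephew: one path of length 3: r = (1/2)^3 = 1/8.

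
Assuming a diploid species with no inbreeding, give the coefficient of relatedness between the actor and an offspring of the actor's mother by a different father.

Each parent–offspring link contributes a factor of 1/2, and independent paths through distinct common ancestors add.
Half-sibs share one parent — one path of length 2: r = (1/2)^2 = 1/4.

0.25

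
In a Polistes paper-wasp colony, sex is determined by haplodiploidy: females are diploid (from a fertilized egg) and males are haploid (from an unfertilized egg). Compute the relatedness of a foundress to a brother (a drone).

Her haploid brother carries none of their father's genes and a random half of their mother's genome; that half matches the maternal half of her own genome with probability 1/2: r = 1/2 · 1/2 = 1/4.

0.25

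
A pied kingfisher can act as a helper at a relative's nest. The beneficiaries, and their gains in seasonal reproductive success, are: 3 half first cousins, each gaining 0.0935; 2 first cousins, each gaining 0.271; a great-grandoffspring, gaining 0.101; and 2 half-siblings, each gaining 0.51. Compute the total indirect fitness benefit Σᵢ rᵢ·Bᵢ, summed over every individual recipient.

r to a half first cousin = 1/16 (half first cousins share one grandparent — one path of length 4: r = (1/2)^4 = 1/16).
r to a first cousin = 1/8 (first cousins share one grandparent pair — two paths of length 4: r = 2·(1/2)^4 = 1/8).
r to a great-grandoffspring = 1/8 (three parent–offspring links: r = (1/2)^3 = 1/8).
r to a half-sibling = 0.25 (half-sibs share one parent — one path of length 2: r = (1/2)^2 = 1/4).
Summing one r·B term per recipient: 3·0.0625·0.0935 + 2·0.125·0.271 + 1·0.125·0.101 + 2·0.25·0.51 = 0.35290625.

0.35290625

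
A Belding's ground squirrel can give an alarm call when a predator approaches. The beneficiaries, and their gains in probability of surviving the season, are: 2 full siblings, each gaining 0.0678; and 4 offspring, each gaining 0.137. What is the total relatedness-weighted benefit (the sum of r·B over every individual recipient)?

r to a full sibling = 1/2 (full sibs share both parents — two paths of length 2: r = 2·(1/2)^2 = 1/2).
r to an offspring = 0.5 (one parent–offspring link: r = (1/2)^1 = 1/2).
Summing one r·B term per recipient: 2·0.5·0.0678 + 4·0.5·0.137 = 0.3418.

0.3418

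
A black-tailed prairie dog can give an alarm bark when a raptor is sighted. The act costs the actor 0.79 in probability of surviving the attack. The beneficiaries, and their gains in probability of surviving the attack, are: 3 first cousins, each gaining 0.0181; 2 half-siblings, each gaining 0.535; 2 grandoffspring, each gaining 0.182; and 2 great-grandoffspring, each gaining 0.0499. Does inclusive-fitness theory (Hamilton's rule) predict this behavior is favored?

Hamilton's rule: the trait is favored when the sum of r·B over every recipient exceeds the actor's cost C.
r to a first cousin = 1/8 (first cousins share one grandparent pair — two paths of length 4: r = 2·(1/2)^4 = 1/8).
r to a half-sibling = 0.25 (half-sibs share one parent — one path of length 2: r = (1/2)^2 = 1/4).
r to a grandoffspring = 0.25 (two parent–offspring links: r = (1/2)^2 = 1/4).
r to a great-grandoffspring = 0.125 (three parent–offspring links: r = (1/2)^3 = 1/8).
Summing one r·B term per recipient: 3·0.125·0.0181 + 2·0.25·0.535 + 2·0.25·0.182 + 2·0.125·0.0499 = 0.3777625.
0.3777625 < 0.79: the indirect benefit is less than the cost.

No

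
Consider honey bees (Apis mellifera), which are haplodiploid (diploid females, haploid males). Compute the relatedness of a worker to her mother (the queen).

0.5

One meiotic link between diploid queen and diploid daughter: r = 1/2.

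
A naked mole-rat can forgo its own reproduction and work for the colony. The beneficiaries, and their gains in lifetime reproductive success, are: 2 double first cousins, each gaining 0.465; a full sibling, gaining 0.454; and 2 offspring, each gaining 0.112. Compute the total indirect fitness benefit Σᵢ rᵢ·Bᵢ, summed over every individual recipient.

r to a double first cousin = 0.25 (double first cousins share both grandparent pairs — four paths of length 4: r = 4·(1/2)^4 = 1/4).
r to a full sibling = 1/2 (full sibs share both parents — two paths of length 2: r = 2·(1/2)^2 = 1/2).
r to an offspring = 1/2 (one parent–offspring link: r = (1/2)^1 = 1/2).
Summing one r·B term per recipient: 2·0.25·0.465 + 1·0.5·0.454 + 2·0.5·0.112 = 0.5715.

0.5715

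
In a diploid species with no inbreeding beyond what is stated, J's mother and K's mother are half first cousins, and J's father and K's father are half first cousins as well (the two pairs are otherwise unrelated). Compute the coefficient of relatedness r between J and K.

0.03125

Relatedness sums over independent paths through distinct common ancestors.
J and K are related in two ways: half second cousins through their mothers (r = 1/64) and half second cousins through their fathers (r = 1/64).
r = 1/64 + 1/64 = 1/32 = 0.03125.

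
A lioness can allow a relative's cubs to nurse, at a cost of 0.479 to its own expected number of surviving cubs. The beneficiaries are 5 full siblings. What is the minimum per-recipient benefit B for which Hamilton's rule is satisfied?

0.1916

r to a full sibling = 1/2 (full sibs share both parents — two paths of length 2: r = 2·(1/2)^2 = 1/2).
Hamilton's rule with n recipients of equal r: n·r·B > C, so B > C/(n·r) = 0.479/(5·0.5) = 0.1916.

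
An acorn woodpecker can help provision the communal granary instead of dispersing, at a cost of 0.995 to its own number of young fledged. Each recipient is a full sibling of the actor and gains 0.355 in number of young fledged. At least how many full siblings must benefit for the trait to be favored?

r to a full sibling = 0.5 (full sibs share both parents — two paths of length 2: r = 2·(1/2)^2 = 1/2).
Hamilton's rule: n·r·B > C  ⇒  n > C/(r·B) = 0.995/(0.5·0.355) = 5.606.
The smallest integer exceeding 5.606 is 6.

6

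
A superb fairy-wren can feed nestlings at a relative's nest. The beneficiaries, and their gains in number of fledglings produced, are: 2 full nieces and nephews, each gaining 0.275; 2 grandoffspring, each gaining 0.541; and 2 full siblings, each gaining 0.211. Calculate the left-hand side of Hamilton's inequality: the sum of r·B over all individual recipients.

0.619

r to a full niece or nephew = 0.25 (full aunt/uncle↔niece/nephew: two paths of length 3 through the shared grandparent pair: r = 2·(1/2)^3 = 1/4).
r to a grandoffspring = 1/4 (two parent–offspring links: r = (1/2)^2 = 1/4).
r to a full sibling = 0.5 (full sibs share both parents — two paths of length 2: r = 2·(1/2)^2 = 1/2).
Summing one r·B term per recipient: 2·0.25·0.275 + 2·0.25·0.541 + 2·0.5·0.211 = 0.619.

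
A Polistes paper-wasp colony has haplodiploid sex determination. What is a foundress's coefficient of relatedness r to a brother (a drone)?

0.25

Her haploid brother carries none of their father's genes and a random half of their mother's genome; that half matches the maternal half of her own genome with probability 1/2: r = 1/2 · 1/2 = 1/4.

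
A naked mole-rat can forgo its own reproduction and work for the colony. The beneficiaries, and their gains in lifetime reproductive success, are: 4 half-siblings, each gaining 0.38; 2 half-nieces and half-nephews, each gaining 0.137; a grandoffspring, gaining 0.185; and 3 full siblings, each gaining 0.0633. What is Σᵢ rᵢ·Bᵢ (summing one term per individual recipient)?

r to a half-sibling = 0.25 (half-sibs share one parent — one path of length 2: r = (1/2)^2 = 1/4).
r to a half-niece or half-nephew = 0.125 (half-aunt/uncle↔niece/nephew: one path of length 3: r = (1/2)^3 = 1/8).
r to a grandoffspring = 1/4 (two parent–offspring links: r = (1/2)^2 = 1/4).
r to a full sibling = 1/2 (full sibs share both parents — two paths of length 2: r = 2·(1/2)^2 = 1/2).
Summing one r·B term per recipient: 4·0.25·0.38 + 2·0.125·0.137 + 1·0.25·0.185 + 3·0.5·0.0633 = 0.55545.

0.55545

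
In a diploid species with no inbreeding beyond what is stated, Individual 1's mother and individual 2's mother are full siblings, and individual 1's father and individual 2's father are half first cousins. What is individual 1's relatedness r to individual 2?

Relatedness sums over independent paths through distinct common ancestors.
Individual 1 and individual 2 are related in two ways: first cousins through their mothers (r = 1/8) and half second cousins through their fathers (r = 1/64).
r = 1/8 + 1/64 = 9/64 = 0.140625.

0.140625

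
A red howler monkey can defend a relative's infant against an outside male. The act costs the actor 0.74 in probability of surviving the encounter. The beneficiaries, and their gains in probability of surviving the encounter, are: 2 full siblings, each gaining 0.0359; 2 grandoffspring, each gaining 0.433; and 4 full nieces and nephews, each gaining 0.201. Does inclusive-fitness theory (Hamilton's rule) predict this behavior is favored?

No

Hamilton's rule: the trait is favored when the sum of r·B over every recipient exceeds the actor's cost C.
r to a full sibling = 1/2 (full sibs share both parents — two paths of length 2: r = 2·(1/2)^2 = 1/2).
r to a grandoffspring = 1/4 (two parent–offspring links: r = (1/2)^2 = 1/4).
r to a full niece or nephew = 0.25 (full aunt/uncle↔niece/nephew: two paths of length 3 through the shared grandparent pair: r = 2·(1/2)^3 = 1/4).
Summing one r·B term per recipient: 2·0.5·0.0359 + 2·0.25·0.433 + 4·0.25·0.201 = 0.4534.
0.4534 < 0.74: the indirect benefit is less than the cost.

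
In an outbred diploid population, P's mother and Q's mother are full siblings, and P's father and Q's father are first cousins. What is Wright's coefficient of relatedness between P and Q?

With two independent routes of shared ancestry, r is the sum of the two contributions.
P and Q are related in two ways: first cousins through their mothers (r = 1/8) and second cousins through their fathers (r = 1/32).
r = 1/8 + 1/32 = 0.15625.

0.15625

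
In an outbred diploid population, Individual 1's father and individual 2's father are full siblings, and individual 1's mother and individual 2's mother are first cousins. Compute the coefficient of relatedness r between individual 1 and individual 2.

With two independent routes of shared ancestry, r is the sum of the two contributions.
Individual 1 and individual 2 are related in two ways: first cousins through their fathers (r = 1/8) and second cousins through their mothers (r = 1/32).
r = 1/8 + 1/32 = 5/32 = 0.15625.

0.15625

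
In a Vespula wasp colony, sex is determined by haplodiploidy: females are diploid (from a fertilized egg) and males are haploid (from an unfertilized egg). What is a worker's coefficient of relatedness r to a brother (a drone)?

0.25

Her haploid brother carries none of their father's genes and a random half of their mother's genome; that half matches the maternal half of her own genome with probability 1/2: r = 1/2 · 1/2 = 1/4.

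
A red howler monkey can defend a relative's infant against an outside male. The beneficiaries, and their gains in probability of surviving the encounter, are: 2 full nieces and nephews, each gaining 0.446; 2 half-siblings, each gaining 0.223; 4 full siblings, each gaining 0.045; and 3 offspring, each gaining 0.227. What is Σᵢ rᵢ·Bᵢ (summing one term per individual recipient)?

r to a full niece or nephew = 0.25 (full aunt/uncle↔niece/nephew: two paths of length 3 through the shared grandparent pair: r = 2·(1/2)^3 = 1/4).
r to a half-sibling = 1/4 (half-sibs share one parent — one path of length 2: r = (1/2)^2 = 1/4).
r to a full sibling = 0.5 (full sibs share both parents — two paths of length 2: r = 2·(1/2)^2 = 1/2).
r to an offspring = 0.5 (one parent–offspring link: r = (1/2)^1 = 1/2).
Summing one r·B term per recipient: 2·0.25·0.446 + 2·0.25·0.223 + 4·0.5·0.045 + 3·0.5·0.227 = 0.765.

0.765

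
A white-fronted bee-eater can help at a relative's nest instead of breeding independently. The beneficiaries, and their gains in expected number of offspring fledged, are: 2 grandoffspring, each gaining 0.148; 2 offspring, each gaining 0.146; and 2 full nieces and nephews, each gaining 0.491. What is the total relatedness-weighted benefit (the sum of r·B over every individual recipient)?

r to a grandoffspring = 0.25 (two parent–offspring links: r = (1/2)^2 = 1/4).
r to an offspring = 1/2 (one parent–offspring link: r = (1/2)^1 = 1/2).
r to a full niece or nephew = 1/4 (full aunt/uncle↔niece/nephew: two paths of length 3 through the shared grandparent pair: r = 2·(1/2)^3 = 1/4).
Summing one r·B term per recipient: 2·0.25·0.148 + 2·0.5·0.146 + 2·0.25·0.491 = 0.4655.

0.4655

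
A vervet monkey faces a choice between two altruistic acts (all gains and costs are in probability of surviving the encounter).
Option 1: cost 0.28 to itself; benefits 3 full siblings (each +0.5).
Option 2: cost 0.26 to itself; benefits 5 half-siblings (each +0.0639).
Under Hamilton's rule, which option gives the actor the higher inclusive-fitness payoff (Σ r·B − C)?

Option 1

Option 1: r to a full sibling = 0.5.
Option 1: Σ r·B − C = (3·0.5·0.5) − 0.28 = 0.47.
Option 2: r to a half-sibling = 0.25.
Option 2: Σ r·B − C = (5·0.25·0.0639) − 0.26 = -0.180125.
Option 1 has the higher net inclusive-fitness payoff.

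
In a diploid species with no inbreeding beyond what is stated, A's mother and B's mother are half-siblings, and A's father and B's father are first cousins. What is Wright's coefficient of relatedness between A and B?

With two independent routes of shared ancestry, r is the sum of the two contributions.
A and B are related in two ways: half first cousins through their mothers (r = 1/16) and second cousins through their fathers (r = 1/32).
r = 1/16 + 1/32 = 3/32 = 0.09375.

0.09375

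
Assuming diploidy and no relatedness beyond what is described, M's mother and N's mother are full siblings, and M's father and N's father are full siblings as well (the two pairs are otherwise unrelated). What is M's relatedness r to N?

0.25

Independent pedigree routes through distinct common ancestors add.
M and N are related in two ways: first cousins through their mothers (r = 1/8) and first cousins through their fathers (r = 1/8) — i.e. double first cousins.
r = 1/8 + 1/8 = 1/4 = 0.25.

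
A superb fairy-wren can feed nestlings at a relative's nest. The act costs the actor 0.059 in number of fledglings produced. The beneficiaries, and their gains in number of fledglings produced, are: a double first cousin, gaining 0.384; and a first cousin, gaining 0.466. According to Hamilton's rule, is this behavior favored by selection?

Yes

Hamilton's rule: the trait is favored when the sum of r·B over every recipient exceeds the actor's cost C.
r to a double first cousin = 0.25 (double first cousins share both grandparent pairs — four paths of length 4: r = 4·(1/2)^4 = 1/4).
r to a first cousin = 1/8 (first cousins share one grandparent pair — two paths of length 4: r = 2·(1/2)^4 = 1/8).
Summing one r·B term per recipient: 1·0.25·0.384 + 1·0.125·0.466 = 0.15425.
0.15425 > 0.059: the indirect benefit exceeds the cost.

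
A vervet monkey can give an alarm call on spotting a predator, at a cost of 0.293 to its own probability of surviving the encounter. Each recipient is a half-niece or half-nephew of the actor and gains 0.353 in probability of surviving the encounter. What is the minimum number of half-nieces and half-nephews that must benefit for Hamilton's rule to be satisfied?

r to a half-niece or half-nephew = 1/8 (half-aunt/uncle↔niece/nephew: one path of length 3: r = (1/2)^3 = 1/8).
Hamilton's rule: n·r·B > C  ⇒  n > C/(r·B) = 0.293/(0.125·0.353) = 6.64.
The smallest integer exceeding 6.64 is 7.

7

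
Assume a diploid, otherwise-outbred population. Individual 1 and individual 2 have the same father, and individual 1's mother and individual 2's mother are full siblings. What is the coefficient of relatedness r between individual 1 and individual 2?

0.375

Relatedness sums over independent paths through distinct common ancestors.
Individual 1 and individual 2 are related in two ways: half-sibs through their shared father (r = 1/4) and first cousins through their mothers (r = 1/8).
r = 1/4 + 1/8 = 3/8 = 0.375.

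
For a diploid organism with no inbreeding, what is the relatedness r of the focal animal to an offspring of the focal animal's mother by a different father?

Each parent–offspring link contributes a factor of 1/2, and independent paths through distinct common ancestors add.
Half-sibs share one parent — one path of length 2: r = (1/2)^2 = 1/4.

0.25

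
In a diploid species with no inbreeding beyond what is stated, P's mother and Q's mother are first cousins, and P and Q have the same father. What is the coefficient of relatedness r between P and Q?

0.28125

Independent pedigree routes through distinct common ancestors add.
P and Q are related in two ways: second cousins through their mothers (r = 1/32) and half-sibs through their shared father (r = 1/4).
r = 1/32 + 1/4 = 0.28125.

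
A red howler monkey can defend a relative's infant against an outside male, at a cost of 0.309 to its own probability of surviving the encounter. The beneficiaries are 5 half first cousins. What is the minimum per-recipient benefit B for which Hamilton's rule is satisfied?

0.9888

r to a half first cousin = 1/16 (half first cousins share one grandparent — one path of length 4: r = (1/2)^4 = 1/16).
Hamilton's rule with n recipients of equal r: n·r·B > C, so B > C/(n·r) = 0.309/(5·0.0625) = 0.9888.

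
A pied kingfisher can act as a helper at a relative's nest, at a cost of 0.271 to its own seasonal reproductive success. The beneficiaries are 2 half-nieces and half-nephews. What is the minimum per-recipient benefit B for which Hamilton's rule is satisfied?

1.084

r to a half-niece or half-nephew = 0.125 (half-aunt/uncle↔niece/nephew: one path of length 3: r = (1/2)^3 = 1/8).
Hamilton's rule with n recipients of equal r: n·r·B > C, so B > C/(n·r) = 0.271/(2·0.125) = 1.084.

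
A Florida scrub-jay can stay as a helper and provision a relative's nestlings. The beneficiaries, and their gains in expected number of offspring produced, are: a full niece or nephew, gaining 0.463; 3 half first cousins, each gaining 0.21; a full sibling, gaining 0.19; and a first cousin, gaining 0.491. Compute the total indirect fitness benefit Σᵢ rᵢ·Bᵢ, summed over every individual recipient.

r to a full niece or nephew = 1/4 (full aunt/uncle↔niece/nephew: two paths of length 3 through the shared grandparent pair: r = 2·(1/2)^3 = 1/4).
r to a half first cousin = 1/16 (half first cousins share one grandparent — one path of length 4: r = (1/2)^4 = 1/16).
r to a full sibling = 0.5 (full sibs share both parents — two paths of length 2: r = 2·(1/2)^2 = 1/2).
r to a first cousin = 1/8 (first cousins share one grandparent pair — two paths of length 4: r = 2·(1/2)^4 = 1/8).
Summing one r·B term per recipient: 1·0.25·0.463 + 3·0.0625·0.21 + 1·0.5·0.19 + 1·0.125·0.491 = 0.3115.

0.3115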